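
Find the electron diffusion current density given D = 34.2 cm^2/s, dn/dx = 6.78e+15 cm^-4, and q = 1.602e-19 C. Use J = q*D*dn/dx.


Step 1: J = q * D * (dn/dx)
Step 2: J = 1.602e-19 * 34.2 * 6.78e+15
Step 3: J = 3.71e-02 A/cm^2

3.71e-02


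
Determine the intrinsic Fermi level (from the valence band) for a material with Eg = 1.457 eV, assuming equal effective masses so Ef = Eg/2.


Step 1: For an intrinsic semiconductor, the Fermi level sits at midgap.
Step 2: Ef = Eg / 2 = 1.457 / 2 = 0.7285 eV

0.7285


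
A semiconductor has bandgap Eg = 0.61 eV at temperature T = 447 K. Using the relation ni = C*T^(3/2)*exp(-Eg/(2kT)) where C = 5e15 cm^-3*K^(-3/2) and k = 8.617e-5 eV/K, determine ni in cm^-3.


Step 1: Compute kT = 8.617e-5 * 447 = 0.03851799 eV
Step 2: Exponent = -Eg/(2kT) = -0.61/(2*0.03851799) = -7.91838
Step 3: T^(3/2) = 447^1.5 = 9450.64
Step 4: ni = 5e15 * 9450.64 * exp(-7.91838) = 1.72e+16 cm^-3

1.72e+16


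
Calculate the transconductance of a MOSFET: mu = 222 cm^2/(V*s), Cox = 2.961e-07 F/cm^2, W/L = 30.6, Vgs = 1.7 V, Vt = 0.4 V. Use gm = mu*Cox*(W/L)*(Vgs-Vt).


Step 1: Vov = Vgs - Vt = 1.7 - 0.4 = 1.3 V
Step 2: gm = mu * Cox * (W/L) * Vov
Step 3: gm = 222 * 2.961e-07 * 30.6 * 1.3 = 2.61e-03 S

2.61e-03


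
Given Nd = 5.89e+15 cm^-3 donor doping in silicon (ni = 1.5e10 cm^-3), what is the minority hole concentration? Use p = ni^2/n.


Step 1: Since Nd >> ni, n ≈ Nd = 5.89e+15 cm^-3
Step 2: p = ni^2 / n = (1.5e10)^2 / 5.89e+15
Step 3: p = 2.25e20 / 5.89e+15 = 3.82e+04 cm^-3

3.82e+04


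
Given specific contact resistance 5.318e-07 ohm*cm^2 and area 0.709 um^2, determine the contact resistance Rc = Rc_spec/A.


Step 1: Convert area to cm^2: 0.709 um^2 = 7.0900e-09 cm^2
Step 2: Rc = Rc_spec / A = 5.318e-07 / 7.0900e-09
Step 3: Rc = 7.50e+01 ohms

7.50e+01


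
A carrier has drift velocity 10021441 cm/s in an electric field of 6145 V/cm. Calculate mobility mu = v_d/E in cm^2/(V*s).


Step 1: mu = v_d / E
Step 2: mu = 10021441 / 6145
Step 3: mu = 1630.83 cm^2/(V*s)

1630.83


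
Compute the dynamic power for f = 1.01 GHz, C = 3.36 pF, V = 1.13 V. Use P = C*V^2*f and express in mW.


Step 1: V^2 = 1.13^2 = 1.2769 V^2
Step 2: P = C*V^2*f = 3.36e-12 F * 1.2769 * 1.01e9 Hz
Step 3: P = 4.33328784e-03 W
Step 4: P = 4.333 mW

4.333


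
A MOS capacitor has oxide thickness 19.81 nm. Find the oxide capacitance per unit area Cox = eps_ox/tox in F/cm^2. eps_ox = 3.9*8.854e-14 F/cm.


Step 1: eps_ox = 3.9 * 8.854e-14 = 3.45306e-13 F/cm
Step 2: tox in cm = 19.81 nm * 1e-7 = 1.9810e-06 cm
Step 3: Cox = 3.45306e-13 / 1.9810e-06 = 1.74e-07 F/cm^2

1.74e-07


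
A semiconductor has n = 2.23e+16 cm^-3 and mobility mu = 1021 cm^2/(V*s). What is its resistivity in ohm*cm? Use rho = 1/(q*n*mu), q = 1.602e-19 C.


Step 1: sigma = q * n * mu = 1.602e-19 * 2.23e+16 * 1021 = 3.64748e+00 S/cm
Step 2: rho = 1 / sigma = 1 / 3.64748e+00 = 0.2742 ohm*cm

0.2742


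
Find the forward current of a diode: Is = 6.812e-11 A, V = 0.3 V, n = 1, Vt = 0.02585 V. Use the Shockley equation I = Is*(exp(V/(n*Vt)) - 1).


Step 1: V/(n*Vt) = 0.3/(1*0.02585) = 11.6054
Step 2: exp(11.6054) = 1.0969e+05
Step 3: I = 6.812e-11 * (1.0969e+05 - 1) = 7.47e-06 A

7.47e-06


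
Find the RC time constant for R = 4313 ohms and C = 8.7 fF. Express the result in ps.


Step 1: tau = R * C
Step 2: tau = 4313 * 8.7 fF = 4313 * 8.7e-15 F
Step 3: tau = 3.75231e-11 s = 37.5231 ps

37.5231


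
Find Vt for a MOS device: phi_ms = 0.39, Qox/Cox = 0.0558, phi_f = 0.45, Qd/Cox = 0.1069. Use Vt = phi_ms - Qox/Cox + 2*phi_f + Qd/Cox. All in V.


Step 1: Vt = phi_ms - Qox/Cox + 2*phi_f + Qd/Cox
Step 2: Vt = 0.39 - 0.0558 + 2*0.45 + 0.1069
Step 3: Vt = 0.39 - 0.0558 + 0.9 + 0.1069
Step 4: Vt = 1.3411 V

1.3411


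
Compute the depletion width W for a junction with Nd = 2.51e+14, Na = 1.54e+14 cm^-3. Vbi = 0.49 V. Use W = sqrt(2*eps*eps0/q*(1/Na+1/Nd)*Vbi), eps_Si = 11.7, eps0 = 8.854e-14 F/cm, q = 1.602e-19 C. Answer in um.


Step 1: 1/Na + 1/Nd = 1/1.54e+14 + 1/2.51e+14 = 1.04776e-14
Step 2: 2*eps*eps0/q = 2*11.7*8.854e-14/1.602e-19 = 1.293281e+07
Step 3: W^2 = 1.293281e+07 * 1.04776e-14 * 0.49 = 6.63974e-08
Step 4: W = sqrt(6.63974e-08) = 2.577e-04 cm = 2.577 um

2.577


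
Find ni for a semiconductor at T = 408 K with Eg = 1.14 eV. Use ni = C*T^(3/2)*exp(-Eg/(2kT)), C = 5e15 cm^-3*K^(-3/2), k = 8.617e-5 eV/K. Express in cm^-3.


Step 1: Compute kT = 8.617e-5 * 408 = 0.03515736 eV
Step 2: Exponent = -Eg/(2kT) = -1.14/(2*0.03515736) = -16.21282
Step 3: T^(3/2) = 408^1.5 = 8241.20
Step 4: ni = 5e15 * 8241.20 * exp(-16.21282) = 3.75e+12 cm^-3

3.75e+12


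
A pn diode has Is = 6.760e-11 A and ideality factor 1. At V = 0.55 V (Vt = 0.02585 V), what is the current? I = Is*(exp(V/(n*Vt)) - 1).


Step 1: V/(n*Vt) = 0.55/(1*0.02585) = 21.2766
Step 2: exp(21.2766) = 1.7390e+09
Step 3: I = 6.760e-11 * (1.7390e+09 - 1) = 1.18e-01 A

1.18e-01


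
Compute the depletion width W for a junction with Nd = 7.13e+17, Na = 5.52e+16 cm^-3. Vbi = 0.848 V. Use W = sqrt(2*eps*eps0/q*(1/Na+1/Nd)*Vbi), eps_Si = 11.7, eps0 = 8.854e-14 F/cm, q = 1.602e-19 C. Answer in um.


Step 1: 1/Na + 1/Nd = 1/5.52e+16 + 1/7.13e+17 = 1.95185e-17
Step 2: 2*eps*eps0/q = 2*11.7*8.854e-14/1.602e-19 = 1.293281e+07
Step 3: W^2 = 1.293281e+07 * 1.95185e-17 * 0.848 = 2.14060e-10
Step 4: W = sqrt(2.14060e-10) = 1.463e-05 cm = 0.1463 um

0.1463


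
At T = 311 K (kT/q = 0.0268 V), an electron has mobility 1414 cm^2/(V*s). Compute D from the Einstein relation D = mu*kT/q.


Step 1: D = mu * (kT/q)
Step 2: D = 1414 * 0.0268
Step 3: D = 37.9 cm^2/s

37.9


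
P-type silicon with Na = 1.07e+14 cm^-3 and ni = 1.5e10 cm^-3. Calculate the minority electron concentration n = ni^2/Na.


Step 1: Majority hole concentration p ≈ Na = 1.07e+14 cm^-3
Step 2: n = ni^2 / Na = (1.5e10)^2 / 1.07e+14
Step 3: n = 2.10e+06 cm^-3

2.10e+06


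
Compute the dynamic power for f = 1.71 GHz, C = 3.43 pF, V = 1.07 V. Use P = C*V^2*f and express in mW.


Step 1: V^2 = 1.07^2 = 1.1449 V^2
Step 2: P = C*V^2*f = 3.43e-12 F * 1.1449 * 1.71e9 Hz
Step 3: P = 6.71518197e-03 W
Step 4: P = 6.715 mW

6.715


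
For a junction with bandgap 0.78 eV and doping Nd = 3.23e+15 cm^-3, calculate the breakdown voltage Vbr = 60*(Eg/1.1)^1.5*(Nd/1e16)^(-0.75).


Step 1: Eg/1.1 = 0.78/1.1 = 0.709091
Step 2: (Eg/1.1)^1.5 = 0.709091^1.5 = 0.597108
Step 3: (Nd/1e16)^(-0.75) = (0.323)^(-0.75) = 2.333985
Step 4: Vbr = 60 * 0.597108 * 2.333985 = 83.6 V

83.6


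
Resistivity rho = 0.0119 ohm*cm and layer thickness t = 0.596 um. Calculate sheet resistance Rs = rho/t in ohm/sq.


Step 1: Convert thickness to cm: t = 0.596 um = 5.9600e-05 cm
Step 2: Rs = rho / t = 0.0119 / 5.9600e-05
Step 3: Rs = 199.7 ohm/sq

199.7


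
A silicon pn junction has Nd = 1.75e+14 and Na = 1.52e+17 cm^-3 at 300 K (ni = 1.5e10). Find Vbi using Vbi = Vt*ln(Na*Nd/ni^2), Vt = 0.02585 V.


Step 1: Compute Na*Nd/ni^2 = 1.52e+17 * 1.75e+14 / (1.5e10)^2 = 1.1822e+11
Step 2: ln(1.1822e+11) = 25.4958
Step 3: Vbi = 0.02585 * 25.4958 = 0.659 V

0.659


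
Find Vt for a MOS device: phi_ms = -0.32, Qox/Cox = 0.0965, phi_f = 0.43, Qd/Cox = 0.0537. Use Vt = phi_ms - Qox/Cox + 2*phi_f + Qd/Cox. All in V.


Step 1: Vt = phi_ms - Qox/Cox + 2*phi_f + Qd/Cox
Step 2: Vt = -0.32 - 0.0965 + 2*0.43 + 0.0537
Step 3: Vt = -0.32 - 0.0965 + 0.86 + 0.0537
Step 4: Vt = 0.4972 V

0.4972


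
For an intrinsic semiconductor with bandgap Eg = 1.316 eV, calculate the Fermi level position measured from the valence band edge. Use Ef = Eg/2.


Step 1: For an intrinsic semiconductor, the Fermi level sits at midgap.
Step 2: Ef = Eg / 2 = 1.316 / 2 = 0.658 eV

0.658


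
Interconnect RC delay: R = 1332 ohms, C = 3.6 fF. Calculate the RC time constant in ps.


Step 1: tau = R * C
Step 2: tau = 1332 * 3.6 fF = 1332 * 3.6e-15 F
Step 3: tau = 4.7952e-12 s = 4.7952 ps

4.7952


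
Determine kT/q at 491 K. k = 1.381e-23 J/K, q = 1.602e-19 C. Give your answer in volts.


Step 1: kT = 1.381e-23 * 491 = 6.78071e-21 J
Step 2: Vt = kT/q = 6.78071e-21 / 1.602e-19
Step 3: Vt = 0.04233 V

0.04233


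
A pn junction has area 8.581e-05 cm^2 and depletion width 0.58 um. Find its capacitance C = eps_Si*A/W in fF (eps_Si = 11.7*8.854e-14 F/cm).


Step 1: eps_Si = 11.7 * 8.854e-14 = 1.035918e-12 F/cm
Step 2: W in cm = 0.58 * 1e-4 = 5.80e-05 cm
Step 3: C = 1.035918e-12 * 8.581e-05 / 5.80e-05 = 1.532623e-12 F
Step 4: C = 1532.62 fF

1532.62


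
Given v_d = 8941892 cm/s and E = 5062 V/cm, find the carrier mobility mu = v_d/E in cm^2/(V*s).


Step 1: mu = v_d / E
Step 2: mu = 8941892 / 5062
Step 3: mu = 1766.47 cm^2/(V*s)

1766.47


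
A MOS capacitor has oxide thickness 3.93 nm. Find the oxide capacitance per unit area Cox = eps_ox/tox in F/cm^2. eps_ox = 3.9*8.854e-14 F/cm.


Step 1: eps_ox = 3.9 * 8.854e-14 = 3.45306e-13 F/cm
Step 2: tox in cm = 3.93 nm * 1e-7 = 3.9300e-07 cm
Step 3: Cox = 3.45306e-13 / 3.9300e-07 = 8.79e-07 F/cm^2

8.79e-07


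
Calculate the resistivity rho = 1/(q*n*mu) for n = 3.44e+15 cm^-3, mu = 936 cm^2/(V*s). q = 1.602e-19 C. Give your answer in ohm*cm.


Step 1: sigma = q * n * mu = 1.602e-19 * 3.44e+15 * 936 = 5.15818e-01 S/cm
Step 2: rho = 1 / sigma = 1 / 5.15818e-01 = 1.939 ohm*cm

1.939


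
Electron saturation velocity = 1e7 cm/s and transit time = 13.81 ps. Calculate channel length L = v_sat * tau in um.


Step 1: tau in seconds = 13.81 ps * 1e-12 = 1.3810e-11 s
Step 2: L = v_sat * tau = 1e7 * 1.3810e-11 = 1.3810e-04 cm
Step 3: L in um = 1.3810e-04 * 1e4 = 1.381 um

1.381


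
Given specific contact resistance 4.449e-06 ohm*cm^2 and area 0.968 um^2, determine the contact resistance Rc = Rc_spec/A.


Step 1: Convert area to cm^2: 0.968 um^2 = 9.6800e-09 cm^2
Step 2: Rc = Rc_spec / A = 4.449e-06 / 9.6800e-09
Step 3: Rc = 4.60e+02 ohms

4.60e+02


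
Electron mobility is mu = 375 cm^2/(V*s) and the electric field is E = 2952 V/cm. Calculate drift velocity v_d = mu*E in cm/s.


Step 1: v_d = mu * E
Step 2: v_d = 375 * 2952 = 1107000
Step 3: v_d = 1.11e+06 cm/s

1.11e+06


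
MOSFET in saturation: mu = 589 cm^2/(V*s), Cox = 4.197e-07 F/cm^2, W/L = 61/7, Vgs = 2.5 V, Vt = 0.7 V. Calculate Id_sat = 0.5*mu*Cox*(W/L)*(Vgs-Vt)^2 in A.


Step 1: Overdrive voltage Vov = Vgs - Vt = 2.5 - 0.7 = 1.8 V
Step 2: W/L = 61/7 = 8.71429
Step 3: Id = 0.5 * 589 * 4.197e-07 * 8.71429 * 1.8^2
Step 4: Id = 3.49e-03 A

3.49e-03


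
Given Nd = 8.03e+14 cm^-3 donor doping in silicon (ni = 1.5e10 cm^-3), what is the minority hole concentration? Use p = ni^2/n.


Step 1: Since Nd >> ni, n ≈ Nd = 8.03e+14 cm^-3
Step 2: p = ni^2 / n = (1.5e10)^2 / 8.03e+14
Step 3: p = 2.25e20 / 8.03e+14 = 2.80e+05 cm^-3

2.80e+05


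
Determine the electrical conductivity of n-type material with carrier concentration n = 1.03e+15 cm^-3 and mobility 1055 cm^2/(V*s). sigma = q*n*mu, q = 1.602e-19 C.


Step 1: sigma = q * n * mu
Step 2: sigma = 1.602e-19 * 1.03e+15 * 1055
Step 3: sigma = 1.741e-01 S/cm

1.741e-01


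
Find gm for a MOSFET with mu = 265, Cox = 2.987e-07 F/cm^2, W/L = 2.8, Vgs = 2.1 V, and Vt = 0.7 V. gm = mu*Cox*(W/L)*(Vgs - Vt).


Step 1: Vov = Vgs - Vt = 2.1 - 0.7 = 1.4 V
Step 2: gm = mu * Cox * (W/L) * Vov
Step 3: gm = 265 * 2.987e-07 * 2.8 * 1.4 = 3.10e-04 S

3.10e-04


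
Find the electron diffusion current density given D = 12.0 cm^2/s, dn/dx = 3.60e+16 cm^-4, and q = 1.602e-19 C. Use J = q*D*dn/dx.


Step 1: J = q * D * (dn/dx)
Step 2: J = 1.602e-19 * 12.0 * 3.60e+16
Step 3: J = 6.92e-02 A/cm^2

6.92e-02


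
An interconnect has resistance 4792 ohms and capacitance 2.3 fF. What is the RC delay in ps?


Step 1: tau = R * C
Step 2: tau = 4792 * 2.3 fF = 4792 * 2.3e-15 F
Step 3: tau = 1.10216e-11 s = 11.0216 ps

11.0216


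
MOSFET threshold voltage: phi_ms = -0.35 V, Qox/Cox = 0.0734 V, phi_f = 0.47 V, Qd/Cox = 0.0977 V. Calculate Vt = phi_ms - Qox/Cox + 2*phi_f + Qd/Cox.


Step 1: Vt = phi_ms - Qox/Cox + 2*phi_f + Qd/Cox
Step 2: Vt = -0.35 - 0.0734 + 2*0.47 + 0.0977
Step 3: Vt = -0.35 - 0.0734 + 0.94 + 0.0977
Step 4: Vt = 0.6143 V

0.6143


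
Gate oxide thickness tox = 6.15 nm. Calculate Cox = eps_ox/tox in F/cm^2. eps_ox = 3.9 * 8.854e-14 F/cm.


Step 1: eps_ox = 3.9 * 8.854e-14 = 3.45306e-13 F/cm
Step 2: tox in cm = 6.15 nm * 1e-7 = 6.1500e-07 cm
Step 3: Cox = 3.45306e-13 / 6.1500e-07 = 5.61e-07 F/cm^2

5.61e-07


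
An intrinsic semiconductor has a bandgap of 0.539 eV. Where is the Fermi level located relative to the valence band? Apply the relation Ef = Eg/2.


Step 1: For an intrinsic semiconductor, the Fermi level sits at midgap.
Step 2: Ef = Eg / 2 = 0.539 / 2 = 0.2695 eV

0.2695


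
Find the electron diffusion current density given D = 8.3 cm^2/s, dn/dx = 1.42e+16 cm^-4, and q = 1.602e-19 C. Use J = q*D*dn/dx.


Step 1: J = q * D * (dn/dx)
Step 2: J = 1.602e-19 * 8.3 * 1.42e+16
Step 3: J = 1.89e-02 A/cm^2

1.89e-02


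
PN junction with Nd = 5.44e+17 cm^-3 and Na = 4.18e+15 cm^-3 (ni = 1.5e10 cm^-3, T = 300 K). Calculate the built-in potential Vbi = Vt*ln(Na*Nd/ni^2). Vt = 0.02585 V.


Step 1: Compute Na*Nd/ni^2 = 4.18e+15 * 5.44e+17 / (1.5e10)^2 = 1.0106e+13
Step 2: ln(1.0106e+13) = 29.9442
Step 3: Vbi = 0.02585 * 29.9442 = 0.774 V

0.774


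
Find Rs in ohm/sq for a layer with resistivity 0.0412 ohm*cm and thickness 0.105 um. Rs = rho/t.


Step 1: Convert thickness to cm: t = 0.105 um = 1.0500e-05 cm
Step 2: Rs = rho / t = 0.0412 / 1.0500e-05
Step 3: Rs = 3923.8 ohm/sq

3923.8


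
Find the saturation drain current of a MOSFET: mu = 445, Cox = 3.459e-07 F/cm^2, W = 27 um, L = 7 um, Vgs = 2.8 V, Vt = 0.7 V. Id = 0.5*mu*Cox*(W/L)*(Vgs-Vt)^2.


Step 1: Overdrive voltage Vov = Vgs - Vt = 2.8 - 0.7 = 2.1 V
Step 2: W/L = 27/7 = 3.85714
Step 3: Id = 0.5 * 445 * 3.459e-07 * 3.85714 * 2.1^2
Step 4: Id = 1.31e-03 A

1.31e-03


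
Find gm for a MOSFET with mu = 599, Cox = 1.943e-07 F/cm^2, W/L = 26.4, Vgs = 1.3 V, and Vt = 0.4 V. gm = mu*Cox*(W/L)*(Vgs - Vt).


Step 1: Vov = Vgs - Vt = 1.3 - 0.4 = 0.9 V
Step 2: gm = mu * Cox * (W/L) * Vov
Step 3: gm = 599 * 1.943e-07 * 26.4 * 0.9 = 2.77e-03 S

2.77e-03


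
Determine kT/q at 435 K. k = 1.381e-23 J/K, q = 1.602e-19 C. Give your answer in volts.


Step 1: kT = 1.381e-23 * 435 = 6.00735e-21 J
Step 2: Vt = kT/q = 6.00735e-21 / 1.602e-19
Step 3: Vt = 0.0375 V

0.0375


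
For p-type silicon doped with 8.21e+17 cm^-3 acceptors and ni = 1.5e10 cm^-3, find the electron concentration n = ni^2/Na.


Step 1: Majority hole concentration p ≈ Na = 8.21e+17 cm^-3
Step 2: n = ni^2 / Na = (1.5e10)^2 / 8.21e+17
Step 3: n = 2.74e+02 cm^-3

2.74e+02


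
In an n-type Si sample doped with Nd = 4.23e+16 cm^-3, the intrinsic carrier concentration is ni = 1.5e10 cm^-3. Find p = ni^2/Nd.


Step 1: Since Nd >> ni, n ≈ Nd = 4.23e+16 cm^-3
Step 2: p = ni^2 / n = (1.5e10)^2 / 4.23e+16
Step 3: p = 2.25e20 / 4.23e+16 = 5.32e+03 cm^-3

5.32e+03


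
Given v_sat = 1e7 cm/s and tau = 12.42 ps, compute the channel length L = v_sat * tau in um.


Step 1: tau in seconds = 12.42 ps * 1e-12 = 1.2420e-11 s
Step 2: L = v_sat * tau = 1e7 * 1.2420e-11 = 1.2420e-04 cm
Step 3: L in um = 1.2420e-04 * 1e4 = 1.242 um

1.242


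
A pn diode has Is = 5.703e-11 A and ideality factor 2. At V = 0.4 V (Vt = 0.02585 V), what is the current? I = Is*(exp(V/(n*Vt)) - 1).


Step 1: V/(n*Vt) = 0.4/(2*0.02585) = 7.7369
Step 2: exp(7.7369) = 2.2914e+03
Step 3: I = 5.703e-11 * (2.2914e+03 - 1) = 1.31e-07 A

1.31e-07


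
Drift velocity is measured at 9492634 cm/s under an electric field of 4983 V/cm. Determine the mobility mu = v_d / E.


Step 1: mu = v_d / E
Step 2: mu = 9492634 / 4983
Step 3: mu = 1905.0 cm^2/(V*s)

1905.0


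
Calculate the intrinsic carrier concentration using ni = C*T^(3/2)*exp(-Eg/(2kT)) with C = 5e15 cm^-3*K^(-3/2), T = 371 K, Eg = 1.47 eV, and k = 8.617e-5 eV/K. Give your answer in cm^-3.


Step 1: Compute kT = 8.617e-5 * 371 = 0.03196907 eV
Step 2: Exponent = -Eg/(2kT) = -1.47/(2*0.03196907) = -22.99097
Step 3: T^(3/2) = 371^1.5 = 7145.96
Step 4: ni = 5e15 * 7145.96 * exp(-22.99097) = 3.70e+09 cm^-3

3.70e+09


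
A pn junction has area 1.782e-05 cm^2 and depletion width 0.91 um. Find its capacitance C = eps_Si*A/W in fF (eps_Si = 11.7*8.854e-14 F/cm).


Step 1: eps_Si = 11.7 * 8.854e-14 = 1.035918e-12 F/cm
Step 2: W in cm = 0.91 * 1e-4 = 9.10e-05 cm
Step 3: C = 1.035918e-12 * 1.782e-05 / 9.10e-05 = 2.028578e-13 F
Step 4: C = 202.86 fF

202.86


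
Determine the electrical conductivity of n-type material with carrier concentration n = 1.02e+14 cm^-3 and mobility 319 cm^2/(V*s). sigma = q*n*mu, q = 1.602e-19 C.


Step 1: sigma = q * n * mu
Step 2: sigma = 1.602e-19 * 1.02e+14 * 319
Step 3: sigma = 5.213e-03 S/cm

5.213e-03


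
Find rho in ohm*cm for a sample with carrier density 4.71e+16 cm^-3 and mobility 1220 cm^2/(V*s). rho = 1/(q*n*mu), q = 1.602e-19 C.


Step 1: sigma = q * n * mu = 1.602e-19 * 4.71e+16 * 1220 = 9.20541e+00 S/cm
Step 2: rho = 1 / sigma = 1 / 9.20541e+00 = 0.1086 ohm*cm

0.1086


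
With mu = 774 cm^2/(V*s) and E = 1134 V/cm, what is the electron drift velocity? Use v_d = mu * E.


Step 1: v_d = mu * E
Step 2: v_d = 774 * 1134 = 877716
Step 3: v_d = 8.78e+05 cm/s

8.78e+05


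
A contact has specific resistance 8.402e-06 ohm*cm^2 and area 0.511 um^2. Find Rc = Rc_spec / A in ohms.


Step 1: Convert area to cm^2: 0.511 um^2 = 5.1100e-09 cm^2
Step 2: Rc = Rc_spec / A = 8.402e-06 / 5.1100e-09
Step 3: Rc = 1.64e+03 ohms

1.64e+03


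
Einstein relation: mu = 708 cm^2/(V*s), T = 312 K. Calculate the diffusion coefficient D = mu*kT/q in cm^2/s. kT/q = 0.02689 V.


Step 1: D = mu * (kT/q)
Step 2: D = 708 * 0.02689
Step 3: D = 19.04 cm^2/s

19.04


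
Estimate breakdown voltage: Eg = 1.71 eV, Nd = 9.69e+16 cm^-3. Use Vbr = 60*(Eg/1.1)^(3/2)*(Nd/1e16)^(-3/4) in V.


Step 1: Eg/1.1 = 1.71/1.1 = 1.554545
Step 2: (Eg/1.1)^1.5 = 1.554545^1.5 = 1.938228
Step 3: (Nd/1e16)^(-0.75) = (9.69)^(-0.75) = 0.182078
Step 4: Vbr = 60 * 1.938228 * 0.182078 = 21.2 V

21.2


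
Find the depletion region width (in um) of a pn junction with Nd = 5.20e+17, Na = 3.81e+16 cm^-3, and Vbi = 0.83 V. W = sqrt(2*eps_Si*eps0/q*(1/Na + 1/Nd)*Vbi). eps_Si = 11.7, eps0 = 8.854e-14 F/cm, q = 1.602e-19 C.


Step 1: 1/Na + 1/Nd = 1/3.81e+16 + 1/5.20e+17 = 2.81698e-17
Step 2: 2*eps*eps0/q = 2*11.7*8.854e-14/1.602e-19 = 1.293281e+07
Step 3: W^2 = 1.293281e+07 * 2.81698e-17 * 0.83 = 3.02381e-10
Step 4: W = sqrt(3.02381e-10) = 1.739e-05 cm = 0.1739 um

0.1739


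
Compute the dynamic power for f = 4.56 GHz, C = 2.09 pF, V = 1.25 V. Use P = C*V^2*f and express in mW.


Step 1: V^2 = 1.25^2 = 1.5625 V^2
Step 2: P = C*V^2*f = 2.09e-12 F * 1.5625 * 4.56e9 Hz
Step 3: P = 1.489125e-02 W
Step 4: P = 14.891 mW

14.891


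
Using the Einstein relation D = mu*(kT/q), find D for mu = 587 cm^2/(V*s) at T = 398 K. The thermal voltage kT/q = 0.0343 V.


Step 1: D = mu * (kT/q)
Step 2: D = 587 * 0.0343
Step 3: D = 20.13 cm^2/s

20.13


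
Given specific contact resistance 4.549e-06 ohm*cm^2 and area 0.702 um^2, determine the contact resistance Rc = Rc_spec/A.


Step 1: Convert area to cm^2: 0.702 um^2 = 7.0200e-09 cm^2
Step 2: Rc = Rc_spec / A = 4.549e-06 / 7.0200e-09
Step 3: Rc = 6.48e+02 ohms

6.48e+02


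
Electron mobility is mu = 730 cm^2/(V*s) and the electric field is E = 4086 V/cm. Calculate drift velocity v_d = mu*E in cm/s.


Step 1: v_d = mu * E
Step 2: v_d = 730 * 4086 = 2982780
Step 3: v_d = 2.98e+06 cm/s

2.98e+06


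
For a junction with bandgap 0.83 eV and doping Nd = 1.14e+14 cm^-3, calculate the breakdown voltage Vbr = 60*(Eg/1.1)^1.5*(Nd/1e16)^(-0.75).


Step 1: Eg/1.1 = 0.83/1.1 = 0.754545
Step 2: (Eg/1.1)^1.5 = 0.754545^1.5 = 0.655432
Step 3: (Nd/1e16)^(-0.75) = (0.0114)^(-0.75) = 28.662981
Step 4: Vbr = 60 * 0.655432 * 28.662981 = 1127.2 V

1127.2


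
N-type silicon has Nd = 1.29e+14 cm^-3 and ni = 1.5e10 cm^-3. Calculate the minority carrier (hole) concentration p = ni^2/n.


Step 1: Since Nd >> ni, n ≈ Nd = 1.29e+14 cm^-3
Step 2: p = ni^2 / n = (1.5e10)^2 / 1.29e+14
Step 3: p = 2.25e20 / 1.29e+14 = 1.74e+06 cm^-3

1.74e+06


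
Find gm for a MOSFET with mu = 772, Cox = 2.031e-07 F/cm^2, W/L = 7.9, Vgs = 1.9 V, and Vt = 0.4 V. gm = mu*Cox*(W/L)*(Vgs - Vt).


Step 1: Vov = Vgs - Vt = 1.9 - 0.4 = 1.5 V
Step 2: gm = mu * Cox * (W/L) * Vov
Step 3: gm = 772 * 2.031e-07 * 7.9 * 1.5 = 1.86e-03 S

1.86e-03


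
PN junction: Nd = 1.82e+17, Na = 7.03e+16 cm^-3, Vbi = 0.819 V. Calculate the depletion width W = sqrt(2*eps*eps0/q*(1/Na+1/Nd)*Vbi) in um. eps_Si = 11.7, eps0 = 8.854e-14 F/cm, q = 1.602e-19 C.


Step 1: 1/Na + 1/Nd = 1/7.03e+16 + 1/1.82e+17 = 1.97193e-17
Step 2: 2*eps*eps0/q = 2*11.7*8.854e-14/1.602e-19 = 1.293281e+07
Step 3: W^2 = 1.293281e+07 * 1.97193e-17 * 0.819 = 2.08866e-10
Step 4: W = sqrt(2.08866e-10) = 1.445e-05 cm = 0.1445 um

0.1445


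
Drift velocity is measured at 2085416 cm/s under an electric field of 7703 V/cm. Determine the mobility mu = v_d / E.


Step 1: mu = v_d / E
Step 2: mu = 2085416 / 7703
Step 3: mu = 270.73 cm^2/(V*s)

270.73


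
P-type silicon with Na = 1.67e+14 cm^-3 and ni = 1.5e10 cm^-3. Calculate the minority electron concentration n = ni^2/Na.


Step 1: Majority hole concentration p ≈ Na = 1.67e+14 cm^-3
Step 2: n = ni^2 / Na = (1.5e10)^2 / 1.67e+14
Step 3: n = 1.35e+06 cm^-3

1.35e+06


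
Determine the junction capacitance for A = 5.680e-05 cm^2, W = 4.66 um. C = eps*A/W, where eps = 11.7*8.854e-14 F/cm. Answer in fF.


Step 1: eps_Si = 11.7 * 8.854e-14 = 1.035918e-12 F/cm
Step 2: W in cm = 4.66 * 1e-4 = 4.66e-04 cm
Step 3: C = 1.035918e-12 * 5.680e-05 / 4.66e-04 = 1.262664e-13 F
Step 4: C = 126.27 fF

126.27


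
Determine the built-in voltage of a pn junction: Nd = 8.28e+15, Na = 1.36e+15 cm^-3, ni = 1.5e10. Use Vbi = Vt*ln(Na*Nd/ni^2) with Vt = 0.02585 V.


Step 1: Compute Na*Nd/ni^2 = 1.36e+15 * 8.28e+15 / (1.5e10)^2 = 5.0048e+10
Step 2: ln(5.0048e+10) = 24.6362
Step 3: Vbi = 0.02585 * 24.6362 = 0.637 V

0.637


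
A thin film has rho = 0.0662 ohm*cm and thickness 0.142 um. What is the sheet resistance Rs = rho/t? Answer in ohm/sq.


Step 1: Convert thickness to cm: t = 0.142 um = 1.4200e-05 cm
Step 2: Rs = rho / t = 0.0662 / 1.4200e-05
Step 3: Rs = 4662.0 ohm/sq

4662.0


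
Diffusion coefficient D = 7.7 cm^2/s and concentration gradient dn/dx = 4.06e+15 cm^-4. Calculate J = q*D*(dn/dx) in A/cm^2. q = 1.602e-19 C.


Step 1: J = q * D * (dn/dx)
Step 2: J = 1.602e-19 * 7.7 * 4.06e+15
Step 3: J = 5.01e-03 A/cm^2

5.01e-03


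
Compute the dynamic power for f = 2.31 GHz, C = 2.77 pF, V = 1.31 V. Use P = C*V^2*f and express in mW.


Step 1: V^2 = 1.31^2 = 1.7161 V^2
Step 2: P = C*V^2*f = 2.77e-12 F * 1.7161 * 2.31e9 Hz
Step 3: P = 1.098080907e-02 W
Step 4: P = 10.981 mW

10.981


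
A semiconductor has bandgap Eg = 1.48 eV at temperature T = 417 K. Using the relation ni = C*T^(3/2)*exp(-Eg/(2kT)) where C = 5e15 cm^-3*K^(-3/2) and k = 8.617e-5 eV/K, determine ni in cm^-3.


Step 1: Compute kT = 8.617e-5 * 417 = 0.03593289 eV
Step 2: Exponent = -Eg/(2kT) = -1.48/(2*0.03593289) = -20.59395
Step 3: T^(3/2) = 417^1.5 = 8515.38
Step 4: ni = 5e15 * 8515.38 * exp(-20.59395) = 4.85e+10 cm^-3

4.85e+10


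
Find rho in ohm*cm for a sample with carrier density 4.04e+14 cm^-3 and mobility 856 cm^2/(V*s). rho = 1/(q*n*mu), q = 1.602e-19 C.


Step 1: sigma = q * n * mu = 1.602e-19 * 4.04e+14 * 856 = 5.54010e-02 S/cm
Step 2: rho = 1 / sigma = 1 / 5.54010e-02 = 18.05 ohm*cm

18.05


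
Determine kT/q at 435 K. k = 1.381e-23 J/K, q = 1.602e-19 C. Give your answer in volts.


Step 1: kT = 1.381e-23 * 435 = 6.00735e-21 J
Step 2: Vt = kT/q = 6.00735e-21 / 1.602e-19
Step 3: Vt = 0.0375 V

0.0375


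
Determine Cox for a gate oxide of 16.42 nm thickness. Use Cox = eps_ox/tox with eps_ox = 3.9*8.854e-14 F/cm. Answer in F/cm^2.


Step 1: eps_ox = 3.9 * 8.854e-14 = 3.45306e-13 F/cm
Step 2: tox in cm = 16.42 nm * 1e-7 = 1.6420e-06 cm
Step 3: Cox = 3.45306e-13 / 1.6420e-06 = 2.10e-07 F/cm^2

2.10e-07


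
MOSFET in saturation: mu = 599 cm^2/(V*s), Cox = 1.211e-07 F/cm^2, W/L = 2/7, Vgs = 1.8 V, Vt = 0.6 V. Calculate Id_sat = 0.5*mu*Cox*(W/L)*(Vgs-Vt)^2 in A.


Step 1: Overdrive voltage Vov = Vgs - Vt = 1.8 - 0.6 = 1.2 V
Step 2: W/L = 2/7 = 0.285714
Step 3: Id = 0.5 * 599 * 1.211e-07 * 0.285714 * 1.2^2
Step 4: Id = 1.49e-05 A

1.49e-05


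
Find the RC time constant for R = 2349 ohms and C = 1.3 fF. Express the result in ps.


Step 1: tau = R * C
Step 2: tau = 2349 * 1.3 fF = 2349 * 1.3e-15 F
Step 3: tau = 3.0537e-12 s = 3.0537 ps

3.0537


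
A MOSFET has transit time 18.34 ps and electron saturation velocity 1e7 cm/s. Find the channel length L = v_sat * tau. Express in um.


Step 1: tau in seconds = 18.34 ps * 1e-12 = 1.8340e-11 s
Step 2: L = v_sat * tau = 1e7 * 1.8340e-11 = 1.8340e-04 cm
Step 3: L in um = 1.8340e-04 * 1e4 = 1.834 um

1.834


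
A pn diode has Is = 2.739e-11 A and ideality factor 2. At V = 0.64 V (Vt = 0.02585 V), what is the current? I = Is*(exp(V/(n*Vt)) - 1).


Step 1: V/(n*Vt) = 0.64/(2*0.02585) = 12.3791
Step 2: exp(12.3791) = 2.3778e+05
Step 3: I = 2.739e-11 * (2.3778e+05 - 1) = 6.51e-06 A

6.51e-06


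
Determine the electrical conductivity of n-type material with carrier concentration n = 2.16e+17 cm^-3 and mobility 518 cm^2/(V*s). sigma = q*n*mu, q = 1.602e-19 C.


Step 1: sigma = q * n * mu
Step 2: sigma = 1.602e-19 * 2.16e+17 * 518
Step 3: sigma = 1.792e+01 S/cm

1.792e+01


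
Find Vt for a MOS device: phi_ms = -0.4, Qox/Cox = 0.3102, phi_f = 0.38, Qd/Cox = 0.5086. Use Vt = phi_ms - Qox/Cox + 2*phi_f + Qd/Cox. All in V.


Step 1: Vt = phi_ms - Qox/Cox + 2*phi_f + Qd/Cox
Step 2: Vt = -0.4 - 0.3102 + 2*0.38 + 0.5086
Step 3: Vt = -0.4 - 0.3102 + 0.76 + 0.5086
Step 4: Vt = 0.5584 V

0.5584


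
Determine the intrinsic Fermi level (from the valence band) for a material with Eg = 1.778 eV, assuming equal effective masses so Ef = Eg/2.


Step 1: For an intrinsic semiconductor, the Fermi level sits at midgap.
Step 2: Ef = Eg / 2 = 1.778 / 2 = 0.889 eV

0.889


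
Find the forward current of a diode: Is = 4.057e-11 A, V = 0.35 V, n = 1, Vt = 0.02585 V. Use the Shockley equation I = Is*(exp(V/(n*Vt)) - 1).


Step 1: V/(n*Vt) = 0.35/(1*0.02585) = 13.5397
Step 2: exp(13.5397) = 7.5896e+05
Step 3: I = 4.057e-11 * (7.5896e+05 - 1) = 3.08e-05 A

3.08e-05


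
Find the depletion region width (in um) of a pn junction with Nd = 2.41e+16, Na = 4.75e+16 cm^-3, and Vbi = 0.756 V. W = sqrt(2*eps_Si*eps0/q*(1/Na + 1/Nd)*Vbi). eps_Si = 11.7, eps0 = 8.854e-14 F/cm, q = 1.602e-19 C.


Step 1: 1/Na + 1/Nd = 1/4.75e+16 + 1/2.41e+16 = 6.25464e-17
Step 2: 2*eps*eps0/q = 2*11.7*8.854e-14/1.602e-19 = 1.293281e+07
Step 3: W^2 = 1.293281e+07 * 6.25464e-17 * 0.756 = 6.11529e-10
Step 4: W = sqrt(6.11529e-10) = 2.473e-05 cm = 0.2473 um

0.2473


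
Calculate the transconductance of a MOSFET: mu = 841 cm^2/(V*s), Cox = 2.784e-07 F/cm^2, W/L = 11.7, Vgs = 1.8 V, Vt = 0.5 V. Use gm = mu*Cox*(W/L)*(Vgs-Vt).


Step 1: Vov = Vgs - Vt = 1.8 - 0.5 = 1.3 V
Step 2: gm = mu * Cox * (W/L) * Vov
Step 3: gm = 841 * 2.784e-07 * 11.7 * 1.3 = 3.56e-03 S

3.56e-03


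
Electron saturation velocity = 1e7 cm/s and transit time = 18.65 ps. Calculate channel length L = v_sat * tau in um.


Step 1: tau in seconds = 18.65 ps * 1e-12 = 1.8650e-11 s
Step 2: L = v_sat * tau = 1e7 * 1.8650e-11 = 1.8650e-04 cm
Step 3: L in um = 1.8650e-04 * 1e4 = 1.865 um

1.865


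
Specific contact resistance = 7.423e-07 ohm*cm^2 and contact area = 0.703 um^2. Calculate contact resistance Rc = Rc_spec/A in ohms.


Step 1: Convert area to cm^2: 0.703 um^2 = 7.0300e-09 cm^2
Step 2: Rc = Rc_spec / A = 7.423e-07 / 7.0300e-09
Step 3: Rc = 1.06e+02 ohms

1.06e+02


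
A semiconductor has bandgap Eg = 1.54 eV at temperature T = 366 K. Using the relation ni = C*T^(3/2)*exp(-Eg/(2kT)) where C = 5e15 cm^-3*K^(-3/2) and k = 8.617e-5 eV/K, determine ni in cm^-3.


Step 1: Compute kT = 8.617e-5 * 366 = 0.03153822 eV
Step 2: Exponent = -Eg/(2kT) = -1.54/(2*0.03153822) = -24.41482
Step 3: T^(3/2) = 366^1.5 = 7001.99
Step 4: ni = 5e15 * 7001.99 * exp(-24.41482) = 8.73e+08 cm^-3

8.73e+08


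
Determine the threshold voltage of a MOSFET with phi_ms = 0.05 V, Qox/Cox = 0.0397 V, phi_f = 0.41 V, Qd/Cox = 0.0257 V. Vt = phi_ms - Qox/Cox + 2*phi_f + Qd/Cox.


Step 1: Vt = phi_ms - Qox/Cox + 2*phi_f + Qd/Cox
Step 2: Vt = 0.05 - 0.0397 + 2*0.41 + 0.0257
Step 3: Vt = 0.05 - 0.0397 + 0.82 + 0.0257
Step 4: Vt = 0.856 V

0.856


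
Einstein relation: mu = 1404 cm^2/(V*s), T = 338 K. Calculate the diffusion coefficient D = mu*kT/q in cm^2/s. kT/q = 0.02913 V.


Step 1: D = mu * (kT/q)
Step 2: D = 1404 * 0.02913
Step 3: D = 40.9 cm^2/s

40.9


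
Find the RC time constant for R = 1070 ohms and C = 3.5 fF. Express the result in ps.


Step 1: tau = R * C
Step 2: tau = 1070 * 3.5 fF = 1070 * 3.5e-15 F
Step 3: tau = 3.745e-12 s = 3.745 ps

3.745


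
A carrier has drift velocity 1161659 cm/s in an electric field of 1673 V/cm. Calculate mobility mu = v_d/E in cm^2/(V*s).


Step 1: mu = v_d / E
Step 2: mu = 1161659 / 1673
Step 3: mu = 694.36 cm^2/(V*s)

694.36


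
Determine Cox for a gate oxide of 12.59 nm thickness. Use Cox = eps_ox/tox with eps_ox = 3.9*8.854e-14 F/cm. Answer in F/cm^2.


Step 1: eps_ox = 3.9 * 8.854e-14 = 3.45306e-13 F/cm
Step 2: tox in cm = 12.59 nm * 1e-7 = 1.2590e-06 cm
Step 3: Cox = 3.45306e-13 / 1.2590e-06 = 2.74e-07 F/cm^2

2.74e-07


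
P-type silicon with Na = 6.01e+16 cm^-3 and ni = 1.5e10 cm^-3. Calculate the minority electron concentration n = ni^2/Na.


Step 1: Majority hole concentration p ≈ Na = 6.01e+16 cm^-3
Step 2: n = ni^2 / Na = (1.5e10)^2 / 6.01e+16
Step 3: n = 3.74e+03 cm^-3

3.74e+03


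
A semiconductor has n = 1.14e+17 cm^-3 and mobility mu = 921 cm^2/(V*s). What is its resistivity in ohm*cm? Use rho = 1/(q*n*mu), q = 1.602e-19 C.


Step 1: sigma = q * n * mu = 1.602e-19 * 1.14e+17 * 921 = 1.68200e+01 S/cm
Step 2: rho = 1 / sigma = 1 / 1.68200e+01 = 0.05945 ohm*cm

0.05945


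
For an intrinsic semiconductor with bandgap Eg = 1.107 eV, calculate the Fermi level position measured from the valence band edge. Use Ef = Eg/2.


Step 1: For an intrinsic semiconductor, the Fermi level sits at midgap.
Step 2: Ef = Eg / 2 = 1.107 / 2 = 0.5535 eV

0.5535


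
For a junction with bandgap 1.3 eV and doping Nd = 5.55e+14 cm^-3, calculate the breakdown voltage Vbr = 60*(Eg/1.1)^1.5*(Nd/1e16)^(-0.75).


Step 1: Eg/1.1 = 1.3/1.1 = 1.181818
Step 2: (Eg/1.1)^1.5 = 1.181818^1.5 = 1.284772
Step 3: (Nd/1e16)^(-0.75) = (0.0555)^(-0.75) = 8.745412
Step 4: Vbr = 60 * 1.284772 * 8.745412 = 674.2 V

674.2


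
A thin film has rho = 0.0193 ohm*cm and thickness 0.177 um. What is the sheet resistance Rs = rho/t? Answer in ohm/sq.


Step 1: Convert thickness to cm: t = 0.177 um = 1.7700e-05 cm
Step 2: Rs = rho / t = 0.0193 / 1.7700e-05
Step 3: Rs = 1090.4 ohm/sq

1090.4


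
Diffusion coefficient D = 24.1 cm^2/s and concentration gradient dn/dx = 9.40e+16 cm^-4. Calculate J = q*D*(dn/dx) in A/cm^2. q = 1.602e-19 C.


Step 1: J = q * D * (dn/dx)
Step 2: J = 1.602e-19 * 24.1 * 9.40e+16
Step 3: J = 3.63e-01 A/cm^2

3.63e-01


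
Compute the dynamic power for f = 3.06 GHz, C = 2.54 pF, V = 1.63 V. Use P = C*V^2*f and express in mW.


Step 1: V^2 = 1.63^2 = 2.6569 V^2
Step 2: P = C*V^2*f = 2.54e-12 F * 2.6569 * 3.06e9 Hz
Step 3: P = 2.065048956e-02 W
Step 4: P = 20.65 mW

20.65


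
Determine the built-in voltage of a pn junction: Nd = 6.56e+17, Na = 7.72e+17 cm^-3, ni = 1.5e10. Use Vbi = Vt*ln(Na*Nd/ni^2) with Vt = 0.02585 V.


Step 1: Compute Na*Nd/ni^2 = 7.72e+17 * 6.56e+17 / (1.5e10)^2 = 2.2508e+15
Step 2: ln(2.2508e+15) = 35.3501
Step 3: Vbi = 0.02585 * 35.3501 = 0.914 V

0.914


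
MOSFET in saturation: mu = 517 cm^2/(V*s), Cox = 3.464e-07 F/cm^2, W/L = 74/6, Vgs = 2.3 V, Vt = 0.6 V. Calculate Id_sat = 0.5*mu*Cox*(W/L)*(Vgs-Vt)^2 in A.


Step 1: Overdrive voltage Vov = Vgs - Vt = 2.3 - 0.6 = 1.7 V
Step 2: W/L = 74/6 = 12.3333
Step 3: Id = 0.5 * 517 * 3.464e-07 * 12.3333 * 1.7^2
Step 4: Id = 3.19e-03 A

3.19e-03


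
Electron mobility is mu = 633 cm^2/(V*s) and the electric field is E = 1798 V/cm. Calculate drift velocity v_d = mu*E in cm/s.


Step 1: v_d = mu * E
Step 2: v_d = 633 * 1798 = 1138134
Step 3: v_d = 1.14e+06 cm/s

1.14e+06


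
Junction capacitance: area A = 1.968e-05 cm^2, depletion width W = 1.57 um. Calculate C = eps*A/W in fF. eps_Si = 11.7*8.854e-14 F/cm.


Step 1: eps_Si = 11.7 * 8.854e-14 = 1.035918e-12 F/cm
Step 2: W in cm = 1.57 * 1e-4 = 1.57e-04 cm
Step 3: C = 1.035918e-12 * 1.968e-05 / 1.57e-04 = 1.298527e-13 F
Step 4: C = 129.85 fF

129.85


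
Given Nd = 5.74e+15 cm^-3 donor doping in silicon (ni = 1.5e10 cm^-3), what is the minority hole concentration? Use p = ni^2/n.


Step 1: Since Nd >> ni, n ≈ Nd = 5.74e+15 cm^-3
Step 2: p = ni^2 / n = (1.5e10)^2 / 5.74e+15
Step 3: p = 2.25e20 / 5.74e+15 = 3.92e+04 cm^-3

3.92e+04


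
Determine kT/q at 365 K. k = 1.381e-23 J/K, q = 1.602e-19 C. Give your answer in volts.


Step 1: kT = 1.381e-23 * 365 = 5.04065e-21 J
Step 2: Vt = kT/q = 5.04065e-21 / 1.602e-19
Step 3: Vt = 0.03146 V

0.03146


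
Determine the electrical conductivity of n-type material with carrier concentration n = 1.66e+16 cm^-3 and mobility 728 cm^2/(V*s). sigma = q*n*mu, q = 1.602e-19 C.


Step 1: sigma = q * n * mu
Step 2: sigma = 1.602e-19 * 1.66e+16 * 728
Step 3: sigma = 1.936e+00 S/cm

1.936e+00


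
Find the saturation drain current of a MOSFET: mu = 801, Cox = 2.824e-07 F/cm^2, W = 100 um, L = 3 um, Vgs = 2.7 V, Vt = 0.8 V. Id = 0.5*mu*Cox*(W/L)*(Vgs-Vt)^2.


Step 1: Overdrive voltage Vov = Vgs - Vt = 2.7 - 0.8 = 1.9 V
Step 2: W/L = 100/3 = 33.3333
Step 3: Id = 0.5 * 801 * 2.824e-07 * 33.3333 * 1.9^2
Step 4: Id = 1.36e-02 A

1.36e-02


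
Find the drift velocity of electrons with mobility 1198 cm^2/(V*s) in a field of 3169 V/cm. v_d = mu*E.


Step 1: v_d = mu * E
Step 2: v_d = 1198 * 3169 = 3796462
Step 3: v_d = 3.80e+06 cm/s

3.80e+06


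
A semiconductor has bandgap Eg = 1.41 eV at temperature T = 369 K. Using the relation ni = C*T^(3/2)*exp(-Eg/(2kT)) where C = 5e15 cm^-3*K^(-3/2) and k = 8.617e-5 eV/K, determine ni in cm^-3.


Step 1: Compute kT = 8.617e-5 * 369 = 0.03179673 eV
Step 2: Exponent = -Eg/(2kT) = -1.41/(2*0.03179673) = -22.17209
Step 3: T^(3/2) = 369^1.5 = 7088.26
Step 4: ni = 5e15 * 7088.26 * exp(-22.17209) = 8.32e+09 cm^-3

8.32e+09


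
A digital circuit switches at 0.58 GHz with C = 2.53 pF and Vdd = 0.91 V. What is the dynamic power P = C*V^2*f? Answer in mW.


Step 1: V^2 = 0.91^2 = 0.8281 V^2
Step 2: P = C*V^2*f = 2.53e-12 F * 0.8281 * 0.58e9 Hz
Step 3: P = 1.21515394e-03 W
Step 4: P = 1.215 mW

1.215


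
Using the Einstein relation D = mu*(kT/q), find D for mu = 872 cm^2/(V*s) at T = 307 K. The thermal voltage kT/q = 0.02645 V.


Step 1: D = mu * (kT/q)
Step 2: D = 872 * 0.02645
Step 3: D = 23.06 cm^2/s

23.06


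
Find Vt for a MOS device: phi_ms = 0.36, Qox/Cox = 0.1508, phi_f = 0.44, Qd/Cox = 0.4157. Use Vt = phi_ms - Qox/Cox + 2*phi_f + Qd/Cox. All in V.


Step 1: Vt = phi_ms - Qox/Cox + 2*phi_f + Qd/Cox
Step 2: Vt = 0.36 - 0.1508 + 2*0.44 + 0.4157
Step 3: Vt = 0.36 - 0.1508 + 0.88 + 0.4157
Step 4: Vt = 1.5049 V

1.5049


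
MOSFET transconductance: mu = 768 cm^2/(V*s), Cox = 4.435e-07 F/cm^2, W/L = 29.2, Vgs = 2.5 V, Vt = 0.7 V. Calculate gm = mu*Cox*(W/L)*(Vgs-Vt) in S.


Step 1: Vov = Vgs - Vt = 2.5 - 0.7 = 1.8 V
Step 2: gm = mu * Cox * (W/L) * Vov
Step 3: gm = 768 * 4.435e-07 * 29.2 * 1.8 = 1.79e-02 S

1.79e-02


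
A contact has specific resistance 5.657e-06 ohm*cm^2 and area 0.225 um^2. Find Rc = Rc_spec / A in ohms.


Step 1: Convert area to cm^2: 0.225 um^2 = 2.2500e-09 cm^2
Step 2: Rc = Rc_spec / A = 5.657e-06 / 2.2500e-09
Step 3: Rc = 2.51e+03 ohms

2.51e+03


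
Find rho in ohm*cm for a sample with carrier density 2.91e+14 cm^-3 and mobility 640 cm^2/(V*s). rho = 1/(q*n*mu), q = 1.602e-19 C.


Step 1: sigma = q * n * mu = 1.602e-19 * 2.91e+14 * 640 = 2.98356e-02 S/cm
Step 2: rho = 1 / sigma = 1 / 2.98356e-02 = 33.52 ohm*cm

33.52


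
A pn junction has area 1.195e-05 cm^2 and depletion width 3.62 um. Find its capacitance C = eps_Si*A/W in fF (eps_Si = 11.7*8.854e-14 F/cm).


Step 1: eps_Si = 11.7 * 8.854e-14 = 1.035918e-12 F/cm
Step 2: W in cm = 3.62 * 1e-4 = 3.62e-04 cm
Step 3: C = 1.035918e-12 * 1.195e-05 / 3.62e-04 = 3.419674e-14 F
Step 4: C = 34.2 fF

34.2


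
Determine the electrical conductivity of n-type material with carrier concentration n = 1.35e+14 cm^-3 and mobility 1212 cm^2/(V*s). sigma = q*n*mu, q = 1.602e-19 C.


Step 1: sigma = q * n * mu
Step 2: sigma = 1.602e-19 * 1.35e+14 * 1212
Step 3: sigma = 2.621e-02 S/cm

2.621e-02


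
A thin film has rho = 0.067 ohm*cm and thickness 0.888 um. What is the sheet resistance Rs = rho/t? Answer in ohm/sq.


Step 1: Convert thickness to cm: t = 0.888 um = 8.8800e-05 cm
Step 2: Rs = rho / t = 0.067 / 8.8800e-05
Step 3: Rs = 754.5 ohm/sq

754.5


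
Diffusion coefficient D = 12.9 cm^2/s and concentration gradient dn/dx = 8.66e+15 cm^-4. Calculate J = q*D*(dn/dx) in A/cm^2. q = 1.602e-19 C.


Step 1: J = q * D * (dn/dx)
Step 2: J = 1.602e-19 * 12.9 * 8.66e+15
Step 3: J = 1.79e-02 A/cm^2

1.79e-02


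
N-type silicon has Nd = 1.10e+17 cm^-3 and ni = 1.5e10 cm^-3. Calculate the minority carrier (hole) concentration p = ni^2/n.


Step 1: Since Nd >> ni, n ≈ Nd = 1.10e+17 cm^-3
Step 2: p = ni^2 / n = (1.5e10)^2 / 1.10e+17
Step 3: p = 2.25e20 / 1.10e+17 = 2.05e+03 cm^-3

2.05e+03


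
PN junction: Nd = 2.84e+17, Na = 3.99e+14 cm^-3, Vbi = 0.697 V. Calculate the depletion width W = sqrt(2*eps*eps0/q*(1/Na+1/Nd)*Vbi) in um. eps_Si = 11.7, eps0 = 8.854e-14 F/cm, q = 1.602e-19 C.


Step 1: 1/Na + 1/Nd = 1/3.99e+14 + 1/2.84e+17 = 2.50979e-15
Step 2: 2*eps*eps0/q = 2*11.7*8.854e-14/1.602e-19 = 1.293281e+07
Step 3: W^2 = 1.293281e+07 * 2.50979e-15 * 0.697 = 2.26237e-08
Step 4: W = sqrt(2.26237e-08) = 1.504e-04 cm = 1.504 um

1.504


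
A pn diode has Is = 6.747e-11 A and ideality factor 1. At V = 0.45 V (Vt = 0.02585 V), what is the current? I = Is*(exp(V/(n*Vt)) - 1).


Step 1: V/(n*Vt) = 0.45/(1*0.02585) = 17.4081
Step 2: exp(17.4081) = 3.6328e+07
Step 3: I = 6.747e-11 * (3.6328e+07 - 1) = 2.45e-03 A

2.45e-03


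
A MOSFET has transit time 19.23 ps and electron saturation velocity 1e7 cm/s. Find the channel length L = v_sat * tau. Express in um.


Step 1: tau in seconds = 19.23 ps * 1e-12 = 1.9230e-11 s
Step 2: L = v_sat * tau = 1e7 * 1.9230e-11 = 1.9230e-04 cm
Step 3: L in um = 1.9230e-04 * 1e4 = 1.923 um

1.923


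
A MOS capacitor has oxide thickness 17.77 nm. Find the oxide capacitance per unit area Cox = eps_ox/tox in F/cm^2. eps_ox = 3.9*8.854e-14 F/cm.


Step 1: eps_ox = 3.9 * 8.854e-14 = 3.45306e-13 F/cm
Step 2: tox in cm = 17.77 nm * 1e-7 = 1.7770e-06 cm
Step 3: Cox = 3.45306e-13 / 1.7770e-06 = 1.94e-07 F/cm^2

1.94e-07


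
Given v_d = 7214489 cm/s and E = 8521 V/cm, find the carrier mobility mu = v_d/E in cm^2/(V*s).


Step 1: mu = v_d / E
Step 2: mu = 7214489 / 8521
Step 3: mu = 846.67 cm^2/(V*s)

846.67


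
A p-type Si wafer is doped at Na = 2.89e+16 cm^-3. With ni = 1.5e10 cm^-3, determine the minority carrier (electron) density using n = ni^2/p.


Step 1: Majority hole concentration p ≈ Na = 2.89e+16 cm^-3
Step 2: n = ni^2 / Na = (1.5e10)^2 / 2.89e+16
Step 3: n = 7.79e+03 cm^-3

7.79e+03


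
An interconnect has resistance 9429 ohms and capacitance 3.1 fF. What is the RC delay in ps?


Step 1: tau = R * C
Step 2: tau = 9429 * 3.1 fF = 9429 * 3.1e-15 F
Step 3: tau = 2.92299e-11 s = 29.2299 ps

29.2299
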